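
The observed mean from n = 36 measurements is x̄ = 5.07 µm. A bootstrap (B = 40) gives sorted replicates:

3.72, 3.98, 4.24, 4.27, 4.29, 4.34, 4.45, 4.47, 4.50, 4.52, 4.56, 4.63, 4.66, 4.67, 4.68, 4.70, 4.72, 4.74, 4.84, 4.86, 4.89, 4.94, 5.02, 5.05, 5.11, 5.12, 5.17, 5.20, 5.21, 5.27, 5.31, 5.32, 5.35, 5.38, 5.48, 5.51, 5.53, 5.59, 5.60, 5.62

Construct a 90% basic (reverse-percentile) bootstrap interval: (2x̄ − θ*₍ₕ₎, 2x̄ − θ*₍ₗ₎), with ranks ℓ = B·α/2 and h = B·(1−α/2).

Percentile endpoints at ranks 2 and 38: θ*₍2₎ = 3.98, θ*₍38₎ = 5.59.
Basic interval reflects these around x̄:
  lower = 2 × 5.07 − 5.59 = 4.55
  upper = 2 × 5.07 − 3.98 = 6.16

(4.55, 6.16)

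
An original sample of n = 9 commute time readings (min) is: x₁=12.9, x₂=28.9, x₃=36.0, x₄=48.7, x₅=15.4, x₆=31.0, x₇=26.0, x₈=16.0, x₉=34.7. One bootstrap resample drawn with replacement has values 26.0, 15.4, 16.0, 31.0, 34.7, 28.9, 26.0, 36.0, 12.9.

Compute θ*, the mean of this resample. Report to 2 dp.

θ* = 25.21

Mean = (26.0 + 15.4 + 16.0 + 31.0 + 34.7 + 28.9 + 26.0 + 36.0 + 12.9) / 9 = 226.90 / 9 = 25.21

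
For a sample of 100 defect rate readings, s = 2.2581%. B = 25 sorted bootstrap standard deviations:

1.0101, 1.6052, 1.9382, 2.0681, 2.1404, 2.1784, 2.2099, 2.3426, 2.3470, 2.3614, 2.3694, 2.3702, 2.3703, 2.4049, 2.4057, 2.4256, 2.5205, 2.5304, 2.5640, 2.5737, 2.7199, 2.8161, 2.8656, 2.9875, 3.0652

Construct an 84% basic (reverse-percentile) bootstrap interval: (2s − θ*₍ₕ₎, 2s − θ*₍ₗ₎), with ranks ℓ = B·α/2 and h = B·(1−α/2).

Percentile endpoints at ranks 2 and 23: θ*₍2₎ = 1.6052, θ*₍23₎ = 2.8656.
Basic interval reflects these around s:
  lower = 2 × 2.2581 − 2.8656 = 1.6506
  upper = 2 × 2.2581 − 1.6052 = 2.9110

(1.6506, 2.9110)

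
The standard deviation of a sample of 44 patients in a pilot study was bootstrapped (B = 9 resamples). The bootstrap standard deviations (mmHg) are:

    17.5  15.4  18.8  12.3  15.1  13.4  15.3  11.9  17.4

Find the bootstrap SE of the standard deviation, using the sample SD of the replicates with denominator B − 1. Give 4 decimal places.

SE* = 2.3896

Bootstrap SE is the standard deviation of the 9 replicate standard deviations.
Mean of replicates: (17.5 + 15.4 + 18.8 + 12.3 + 15.1 + 13.4 + 15.3 + 11.9 + 17.4) / 9 = 137.10000 / 9 = 15.23333
Sum of squared deviations: (+2.26667)² + (+0.16667)² + (+3.56667)² + (−2.93333)² + (−0.13333)² + (−1.83333)² + (+0.06667)² + (−3.33333)² + (+2.16667)² = 45.68000
Variance = 45.68000 / 8 = 5.71000
SE* = √5.71000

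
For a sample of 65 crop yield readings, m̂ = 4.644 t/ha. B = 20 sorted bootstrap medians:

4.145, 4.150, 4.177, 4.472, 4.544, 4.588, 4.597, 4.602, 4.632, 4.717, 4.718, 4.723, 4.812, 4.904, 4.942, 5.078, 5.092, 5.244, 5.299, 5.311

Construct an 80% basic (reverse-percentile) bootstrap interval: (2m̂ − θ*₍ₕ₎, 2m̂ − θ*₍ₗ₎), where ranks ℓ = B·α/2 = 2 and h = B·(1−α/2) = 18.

(4.044, 5.138)

Percentile endpoints at ranks 2 and 18: θ*₍2₎ = 4.150, θ*₍18₎ = 5.244.
Basic interval reflects these around m̂:
  lower = 2 × 4.644 − 5.244 = 4.044
  upper = 2 × 4.644 − 4.150 = 5.138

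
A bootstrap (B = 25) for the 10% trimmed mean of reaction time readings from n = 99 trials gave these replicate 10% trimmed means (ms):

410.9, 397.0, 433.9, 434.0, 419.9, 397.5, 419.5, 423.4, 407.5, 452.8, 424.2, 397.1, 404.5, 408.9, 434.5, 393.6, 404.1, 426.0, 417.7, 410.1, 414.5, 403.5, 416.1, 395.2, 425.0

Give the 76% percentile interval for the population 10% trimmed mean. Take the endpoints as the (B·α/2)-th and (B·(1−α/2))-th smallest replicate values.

Sorted replicates: 393.6, 395.2, 397.0, 397.1, 397.5, 403.5, 404.1, 404.5, 407.5, 408.9, 410.1, 410.9, 414.5, 416.1, 417.7, 419.5, 419.9, 423.4, 424.2, 425.0, 426.0, 433.9, 434.0, 434.5, 452.8
α = 0.24; lower rank = 25 × 0.120 = 3; upper rank = 25 × 0.880 = 22.
The 3rd smallest replicate is 397.0; the 22nd is 433.9.

(397.0, 433.9)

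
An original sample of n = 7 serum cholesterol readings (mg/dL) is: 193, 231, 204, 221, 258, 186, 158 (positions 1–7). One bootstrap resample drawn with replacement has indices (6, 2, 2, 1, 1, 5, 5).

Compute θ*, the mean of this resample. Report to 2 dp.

Resample values: 186, 231, 231, 193, 193, 258, 258.
Mean = (186 + 231 + 231 + 193 + 193 + 258 + 258) / 7 = 1550.0 / 7 = 221.43

θ* = 221.43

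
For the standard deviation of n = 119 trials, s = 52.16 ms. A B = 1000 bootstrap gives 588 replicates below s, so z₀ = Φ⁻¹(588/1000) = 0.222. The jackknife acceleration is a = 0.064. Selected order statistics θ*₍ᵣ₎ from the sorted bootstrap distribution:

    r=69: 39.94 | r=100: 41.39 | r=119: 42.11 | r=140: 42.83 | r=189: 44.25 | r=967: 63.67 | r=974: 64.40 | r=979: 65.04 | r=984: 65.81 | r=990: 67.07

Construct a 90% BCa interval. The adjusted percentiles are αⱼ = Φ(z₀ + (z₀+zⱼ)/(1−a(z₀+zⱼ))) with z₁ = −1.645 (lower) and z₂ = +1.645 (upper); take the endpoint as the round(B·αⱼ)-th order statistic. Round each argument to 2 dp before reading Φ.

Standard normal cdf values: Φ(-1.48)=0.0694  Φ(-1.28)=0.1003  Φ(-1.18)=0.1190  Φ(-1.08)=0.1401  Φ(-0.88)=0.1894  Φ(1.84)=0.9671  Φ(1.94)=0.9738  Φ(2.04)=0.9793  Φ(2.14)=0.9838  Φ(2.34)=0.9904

Lower: z₀ + z₁ = 0.222 + (-1.645) = -1.423; 1 − a(z₀+z₁) = 1 − (0.064)(-1.423) = 1.0911; argument = 0.222 + (-1.423)/1.0911 = -1.0822 → -1.08.
α₁ = Φ(-1.08) = 0.1401; rank = round(1000 × 0.1401) = 140; θ*₍140₎ = 42.83.
Upper: z₀ + z₂ = 1.867; 1 − a(z₀+z₂) = 0.8805; argument = 2.3424 → 2.34; α₂ = 0.9904; rank = 990; θ*₍990₎ = 67.07.

(42.83, 67.07)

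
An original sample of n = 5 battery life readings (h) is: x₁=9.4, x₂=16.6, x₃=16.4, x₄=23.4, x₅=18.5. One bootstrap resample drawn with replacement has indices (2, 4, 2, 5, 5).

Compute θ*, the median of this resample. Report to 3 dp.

θ* = 18.500

Resample values: 16.6, 23.4, 16.6, 18.5, 18.5.
Sorted: 16.6, 16.6, 18.5, 18.5, 23.4
Median = middle value = 18.500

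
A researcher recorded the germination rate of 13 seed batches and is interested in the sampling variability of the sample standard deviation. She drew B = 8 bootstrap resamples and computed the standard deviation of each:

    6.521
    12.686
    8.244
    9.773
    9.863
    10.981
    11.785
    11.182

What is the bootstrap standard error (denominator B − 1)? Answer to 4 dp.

Bootstrap SE is the standard deviation of the 8 replicate standard deviations.
Mean of replicates: (6.521 + 12.686 + 8.244 + 9.773 + 9.863 + 10.981 + 11.785 + 11.182) / 8 = 81.03500 / 8 = 10.12937
Sum of squared deviations: (−3.60837)² + (+2.55663)² + (−1.88537)² + (−0.35637)² + (−0.26638)² + (+0.85163)² + (+1.65563)² + (+1.05263)² = 27.88368
Variance = 27.88368 / 7 = 3.98338
SE* = √3.98338

SE* = 1.9958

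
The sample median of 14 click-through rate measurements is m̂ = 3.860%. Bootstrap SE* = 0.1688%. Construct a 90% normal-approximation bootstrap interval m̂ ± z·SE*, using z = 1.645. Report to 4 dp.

(3.5823, 4.1377)

Margin = 1.645 × 0.1688 = 0.27768
Interval: 3.860 ± 0.27768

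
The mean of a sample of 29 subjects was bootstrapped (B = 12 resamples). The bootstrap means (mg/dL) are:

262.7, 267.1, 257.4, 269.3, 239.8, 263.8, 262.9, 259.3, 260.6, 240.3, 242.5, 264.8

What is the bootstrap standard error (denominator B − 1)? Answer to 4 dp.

SE* = 10.5639

Bootstrap SE is the standard deviation of the 12 replicate means.
Mean of replicates: (262.7 + 267.1 + 257.4 + 269.3 + 239.8 + 263.8 + 262.9 + 259.3 + 260.6 + 240.3 + 242.5 + 264.8) / 12 = 3090.50000 / 12 = 257.54167
Sum of squared deviations: (+5.15833)² + (+9.55833)² + (−0.14167)² + (+11.75833)² + (−17.74167)² + (+6.25833)² + (+5.35833)² + (+1.75833)² + (+3.05833)² + (−17.24167)² + (−15.04167)² + (+7.25833)² = 1227.54917
Variance = 1227.54917 / 11 = 111.59538
SE* = √111.59538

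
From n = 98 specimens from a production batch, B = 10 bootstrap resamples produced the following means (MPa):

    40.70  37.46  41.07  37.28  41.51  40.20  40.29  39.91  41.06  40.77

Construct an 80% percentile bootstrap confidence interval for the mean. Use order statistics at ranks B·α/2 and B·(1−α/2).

(37.28, 41.07)

Sorted replicates: 37.28, 37.46, 39.91, 40.20, 40.29, 40.70, 40.77, 41.06, 41.07, 41.51
α = 0.20; lower rank = 10 × 0.100 = 1; upper rank = 10 × 0.900 = 9.
The 1st smallest replicate is 37.28; the 9th is 41.07.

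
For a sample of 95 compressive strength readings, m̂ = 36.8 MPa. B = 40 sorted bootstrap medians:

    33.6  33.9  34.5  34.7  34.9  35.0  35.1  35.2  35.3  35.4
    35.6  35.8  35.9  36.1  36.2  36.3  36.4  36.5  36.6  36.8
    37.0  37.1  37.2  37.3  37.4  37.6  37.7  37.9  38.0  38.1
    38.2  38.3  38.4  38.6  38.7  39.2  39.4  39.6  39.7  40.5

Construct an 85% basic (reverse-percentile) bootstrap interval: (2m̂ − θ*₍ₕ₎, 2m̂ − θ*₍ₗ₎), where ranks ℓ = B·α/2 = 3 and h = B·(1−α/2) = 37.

(34.2, 39.1)

Percentile endpoints at ranks 3 and 37: θ*₍3₎ = 34.5, θ*₍37₎ = 39.4.
Basic interval reflects these around m̂:
  lower = 2 × 36.8 − 39.4 = 34.2
  upper = 2 × 36.8 − 34.5 = 39.1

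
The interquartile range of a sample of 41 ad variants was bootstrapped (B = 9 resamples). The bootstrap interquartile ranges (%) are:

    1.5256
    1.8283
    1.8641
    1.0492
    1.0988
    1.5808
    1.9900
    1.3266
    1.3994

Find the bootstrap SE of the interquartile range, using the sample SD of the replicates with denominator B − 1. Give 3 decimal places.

SE* = 0.333

Bootstrap SE is the standard deviation of the 9 replicate interquartile ranges.
Mean of replicates: (1.5256 + 1.8283 + 1.8641 + 1.0492 + 1.0988 + 1.5808 + 1.9900 + 1.3266 + 1.3994) / 9 = 13.66280 / 9 = 1.51809
Sum of squared deviations: (+0.00751)² + (+0.31021)² + (+0.34601)² + (−0.46889)² + (−0.41929)² + (+0.06271)² + (+0.47191)² + (−0.19149)² + (−0.11869)² = 0.88906
Variance = 0.88906 / 8 = 0.11113
SE* = √0.11113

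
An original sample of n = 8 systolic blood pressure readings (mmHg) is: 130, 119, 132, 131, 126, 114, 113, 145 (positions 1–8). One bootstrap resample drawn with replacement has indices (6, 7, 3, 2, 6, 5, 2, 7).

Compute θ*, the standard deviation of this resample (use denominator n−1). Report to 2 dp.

θ* = 6.96

Resample values: 114, 113, 132, 119, 114, 126, 119, 113.
Mean = 118.7500; sum of squared deviations = 339.5000
s² = 339.5000 / 7 = 48.5000
s = √48.5000 = 6.96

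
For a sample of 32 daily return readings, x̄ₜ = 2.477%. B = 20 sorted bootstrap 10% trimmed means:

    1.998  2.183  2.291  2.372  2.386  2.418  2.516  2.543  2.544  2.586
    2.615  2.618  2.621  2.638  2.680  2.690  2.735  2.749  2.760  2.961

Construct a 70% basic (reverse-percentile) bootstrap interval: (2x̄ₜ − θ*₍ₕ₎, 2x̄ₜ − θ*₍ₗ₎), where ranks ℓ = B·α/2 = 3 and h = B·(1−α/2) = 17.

Percentile endpoints at ranks 3 and 17: θ*₍3₎ = 2.291, θ*₍17₎ = 2.735.
Basic interval reflects these around x̄ₜ:
  lower = 2 × 2.477 − 2.735 = 2.219
  upper = 2 × 2.477 − 2.291 = 2.663

(2.219, 2.663)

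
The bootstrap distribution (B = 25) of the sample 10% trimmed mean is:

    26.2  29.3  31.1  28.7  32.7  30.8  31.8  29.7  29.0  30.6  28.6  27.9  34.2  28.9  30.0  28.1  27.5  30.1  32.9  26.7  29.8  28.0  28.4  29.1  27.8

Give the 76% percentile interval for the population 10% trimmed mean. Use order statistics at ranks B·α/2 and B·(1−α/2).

Sorted replicates: 26.2, 26.7, 27.5, 27.8, 27.9, 28.0, 28.1, 28.4, 28.6, 28.7, 28.9, 29.0, 29.1, 29.3, 29.7, 29.8, 30.0, 30.1, 30.6, 30.8, 31.1, 31.8, 32.7, 32.9, 34.2
α = 0.24; lower rank = 25 × 0.120 = 3; upper rank = 25 × 0.880 = 22.
The 3rd smallest replicate is 27.5; the 22nd is 31.8.

(27.5, 31.8)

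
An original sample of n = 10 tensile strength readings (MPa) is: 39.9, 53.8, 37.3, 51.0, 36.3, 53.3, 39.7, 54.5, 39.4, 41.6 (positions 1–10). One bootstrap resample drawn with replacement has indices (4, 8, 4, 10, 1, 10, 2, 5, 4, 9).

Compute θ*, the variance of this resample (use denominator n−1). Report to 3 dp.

θ* = 46.852

Resample values: 51.0, 54.5, 51.0, 41.6, 39.9, 41.6, 53.8, 36.3, 51.0, 39.4.
Mean = 46.0100; sum of squared deviations = 421.6690
s² = 421.6690 / 9 = 46.8521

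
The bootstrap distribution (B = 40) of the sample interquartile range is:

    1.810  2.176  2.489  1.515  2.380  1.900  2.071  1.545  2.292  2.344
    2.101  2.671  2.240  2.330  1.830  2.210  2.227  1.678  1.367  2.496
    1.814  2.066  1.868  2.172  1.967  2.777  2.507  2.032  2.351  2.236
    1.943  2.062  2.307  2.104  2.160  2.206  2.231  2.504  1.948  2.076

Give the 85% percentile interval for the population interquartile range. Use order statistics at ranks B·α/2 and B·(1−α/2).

(1.545, 2.504)

Sorted replicates: 1.367, 1.515, 1.545, 1.678, 1.810, 1.814, 1.830, 1.868, 1.900, 1.943, 1.948, 1.967, 2.032, 2.062, 2.066, 2.071, 2.076, 2.101, 2.104, 2.160, 2.172, 2.176, 2.206, 2.210, 2.227, 2.231, 2.236, 2.240, 2.292, 2.307, 2.330, 2.344, 2.351, 2.380, 2.489, 2.496, 2.504, 2.507, 2.671, 2.777
α = 0.15; lower rank = 40 × 0.075 = 3; upper rank = 40 × 0.925 = 37.
The 3rd smallest replicate is 1.545; the 37th is 2.504.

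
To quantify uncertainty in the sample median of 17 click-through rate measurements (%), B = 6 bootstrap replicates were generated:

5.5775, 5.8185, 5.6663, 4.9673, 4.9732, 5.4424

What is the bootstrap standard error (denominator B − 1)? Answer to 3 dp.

Bootstrap SE is the standard deviation of the 6 replicate medians.
Mean of replicates: (5.5775 + 5.8185 + 5.6663 + 4.9673 + 4.9732 + 5.4424) / 6 = 32.44520 / 6 = 5.40753
Sum of squared deviations: (+0.16997)² + (+0.41097)² + (+0.25877)² + (−0.44023)² + (−0.43433)² + (+0.03487)² = 0.64841
Variance = 0.64841 / 5 = 0.12968
SE* = √0.12968

SE* = 0.360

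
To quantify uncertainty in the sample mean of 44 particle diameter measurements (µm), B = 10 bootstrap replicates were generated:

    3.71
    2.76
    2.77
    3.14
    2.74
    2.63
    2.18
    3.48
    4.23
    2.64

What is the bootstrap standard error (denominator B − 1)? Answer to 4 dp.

Bootstrap SE is the standard deviation of the 10 replicate means.
Mean of replicates: (3.71 + 2.76 + 2.77 + 3.14 + 2.74 + 2.63 + 2.18 + 3.48 + 4.23 + 2.64) / 10 = 30.28000 / 10 = 3.02800
Sum of squared deviations: (+0.68200)² + (−0.26800)² + (−0.25800)² + (+0.11200)² + (−0.28800)² + (−0.39800)² + (−0.84800)² + (+0.45200)² + (+1.20200)² + (−0.38800)² = 3.37616
Variance = 3.37616 / 9 = 0.37513
SE* = √0.37513

SE* = 0.6125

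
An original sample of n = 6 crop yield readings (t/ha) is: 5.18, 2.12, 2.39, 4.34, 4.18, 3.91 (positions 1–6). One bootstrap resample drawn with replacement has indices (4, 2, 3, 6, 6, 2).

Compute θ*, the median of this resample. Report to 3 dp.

Resample values: 4.34, 2.12, 2.39, 3.91, 3.91, 2.12.
Sorted: 2.12, 2.12, 2.39, 3.91, 3.91, 4.34
Median = average of the two middle values = 3.150

θ* = 3.150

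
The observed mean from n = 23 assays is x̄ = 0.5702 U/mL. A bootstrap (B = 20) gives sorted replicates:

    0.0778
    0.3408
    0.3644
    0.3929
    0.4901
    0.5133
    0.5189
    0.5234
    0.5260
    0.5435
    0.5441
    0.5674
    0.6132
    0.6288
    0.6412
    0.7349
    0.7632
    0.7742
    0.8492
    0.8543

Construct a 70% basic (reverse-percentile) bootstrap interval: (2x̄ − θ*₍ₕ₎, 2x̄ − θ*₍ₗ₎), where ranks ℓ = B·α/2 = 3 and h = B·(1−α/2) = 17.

(0.3772, 0.7760)

Percentile endpoints at ranks 3 and 17: θ*₍3₎ = 0.3644, θ*₍17₎ = 0.7632.
Basic interval reflects these around x̄:
  lower = 2 × 0.5702 − 0.7632 = 0.3772
  upper = 2 × 0.5702 − 0.3644 = 0.7760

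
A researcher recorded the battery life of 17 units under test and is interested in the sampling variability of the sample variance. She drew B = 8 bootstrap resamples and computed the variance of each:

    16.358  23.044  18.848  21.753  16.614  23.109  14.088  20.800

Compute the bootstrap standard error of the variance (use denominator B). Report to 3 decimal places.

Bootstrap SE is the standard deviation of the 8 replicate variances.
Mean of replicates: (16.358 + 23.044 + 18.848 + 21.753 + 16.614 + 23.109 + 14.088 + 20.800) / 8 = 154.6140 / 8 = 19.3268
Sum of squared deviations: (−2.9688)² + (+3.7172)² + (−0.4788)² + (+2.4262)² + (−2.7127)² + (+3.7823)² + (−5.2388)² + (+1.4733)² = 80.0267
Variance = 80.0267 / 8 = 10.0033
SE* = √10.0033

SE* = 3.163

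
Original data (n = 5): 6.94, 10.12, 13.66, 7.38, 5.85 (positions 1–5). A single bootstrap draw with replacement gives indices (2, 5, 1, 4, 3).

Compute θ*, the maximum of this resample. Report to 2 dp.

θ* = 13.66

Resample values: 10.12, 5.85, 6.94, 7.38, 13.66.
Maximum = 13.66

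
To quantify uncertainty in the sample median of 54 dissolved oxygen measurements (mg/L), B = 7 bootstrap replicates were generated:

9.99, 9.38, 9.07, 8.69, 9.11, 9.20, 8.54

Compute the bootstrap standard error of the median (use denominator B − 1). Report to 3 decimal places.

SE* = 0.475

Bootstrap SE is the standard deviation of the 7 replicate medians.
Mean of replicates: (9.99 + 9.38 + 9.07 + 8.69 + 9.11 + 9.20 + 8.54) / 7 = 63.9800 / 7 = 9.1400
Sum of squared deviations: (+0.8500)² + (+0.2400)² + (−0.0700)² + (−0.4500)² + (−0.0300)² + (+0.0600)² + (−0.6000)² = 1.3520
Variance = 1.3520 / 6 = 0.2253
SE* = √0.2253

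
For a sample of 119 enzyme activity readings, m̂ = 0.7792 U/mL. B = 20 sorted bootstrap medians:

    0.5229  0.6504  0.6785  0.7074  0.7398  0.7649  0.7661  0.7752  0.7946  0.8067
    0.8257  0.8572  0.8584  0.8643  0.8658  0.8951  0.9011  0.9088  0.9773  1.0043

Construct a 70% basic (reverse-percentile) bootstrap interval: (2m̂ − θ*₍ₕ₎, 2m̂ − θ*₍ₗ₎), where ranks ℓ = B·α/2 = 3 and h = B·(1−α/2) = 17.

(0.6573, 0.8799)

Percentile endpoints at ranks 3 and 17: θ*₍3₎ = 0.6785, θ*₍17₎ = 0.9011.
Basic interval reflects these around m̂:
  lower = 2 × 0.7792 − 0.9011 = 0.6573
  upper = 2 × 0.7792 − 0.6785 = 0.8799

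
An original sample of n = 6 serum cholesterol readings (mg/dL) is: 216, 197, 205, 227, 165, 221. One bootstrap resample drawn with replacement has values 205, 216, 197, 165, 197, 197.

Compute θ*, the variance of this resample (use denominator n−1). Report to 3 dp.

θ* = 288.967

Mean = 196.1667; sum of squared deviations = 1444.8333
s² = 1444.8333 / 5 = 288.9667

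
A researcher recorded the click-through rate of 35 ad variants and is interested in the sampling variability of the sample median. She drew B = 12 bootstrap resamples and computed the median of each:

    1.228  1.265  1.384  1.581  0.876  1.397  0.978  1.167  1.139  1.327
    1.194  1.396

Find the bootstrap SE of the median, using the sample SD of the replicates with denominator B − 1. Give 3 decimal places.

Bootstrap SE is the standard deviation of the 12 replicate medians.
Mean of replicates: (1.228 + 1.265 + 1.384 + 1.581 + 0.876 + 1.397 + 0.978 + 1.167 + 1.139 + 1.327 + 1.194 + 1.396) / 12 = 14.9320 / 12 = 1.2443
Sum of squared deviations: (−0.0163)² + (+0.0207)² + (+0.1397)² + (+0.3367)² + (−0.3683)² + (+0.1527)² + (−0.2663)² + (−0.0773)² + (−0.1053)² + (+0.0827)² + (−0.0503)² + (+0.1517)² = 0.4129
Variance = 0.4129 / 11 = 0.0375
SE* = √0.0375

SE* = 0.194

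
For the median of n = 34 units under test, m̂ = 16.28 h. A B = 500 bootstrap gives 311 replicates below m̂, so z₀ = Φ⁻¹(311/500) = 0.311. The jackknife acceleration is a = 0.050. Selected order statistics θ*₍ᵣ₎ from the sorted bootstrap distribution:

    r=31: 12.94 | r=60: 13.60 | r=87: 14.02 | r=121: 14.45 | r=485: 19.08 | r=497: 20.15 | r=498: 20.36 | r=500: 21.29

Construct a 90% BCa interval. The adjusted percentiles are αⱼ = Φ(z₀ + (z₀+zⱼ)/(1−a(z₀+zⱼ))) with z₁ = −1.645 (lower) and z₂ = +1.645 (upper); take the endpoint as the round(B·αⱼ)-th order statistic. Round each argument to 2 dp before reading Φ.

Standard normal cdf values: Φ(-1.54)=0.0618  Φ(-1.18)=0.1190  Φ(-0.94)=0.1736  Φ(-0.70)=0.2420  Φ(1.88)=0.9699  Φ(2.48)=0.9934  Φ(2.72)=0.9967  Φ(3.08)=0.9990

(14.02, 20.15)

Lower: z₀ + z₁ = 0.311 + (-1.645) = -1.334; 1 − a(z₀+z₁) = 1 − (0.050)(-1.334) = 1.0667; argument = 0.311 + (-1.334)/1.0667 = -0.9396 → -0.94.
α₁ = Φ(-0.94) = 0.1736; rank = round(500 × 0.1736) = 87; θ*₍87₎ = 14.02.
Upper: z₀ + z₂ = 1.956; 1 − a(z₀+z₂) = 0.9022; argument = 2.4790 → 2.48; α₂ = 0.9934; rank = 497; θ*₍497₎ = 20.15.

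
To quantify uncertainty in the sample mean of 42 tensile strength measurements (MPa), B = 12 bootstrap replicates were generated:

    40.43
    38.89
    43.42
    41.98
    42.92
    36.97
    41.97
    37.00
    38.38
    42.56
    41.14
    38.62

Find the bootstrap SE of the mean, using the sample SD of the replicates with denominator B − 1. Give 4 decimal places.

SE* = 2.3057

Bootstrap SE is the standard deviation of the 12 replicate means.
Mean of replicates: (40.43 + 38.89 + 43.42 + 41.98 + 42.92 + 36.97 + 41.97 + 37.00 + 38.38 + 42.56 + 41.14 + 38.62) / 12 = 484.28000 / 12 = 40.35667
Sum of squared deviations: (+0.07333)² + (−1.46667)² + (+3.06333)² + (+1.62333)² + (+2.56333)² + (−3.38667)² + (+1.61333)² + (−3.35667)² + (−1.97667)² + (+2.20333)² + (+0.78333)² + (−1.73667)² = 58.47747
Variance = 58.47747 / 11 = 5.31613
SE* = √5.31613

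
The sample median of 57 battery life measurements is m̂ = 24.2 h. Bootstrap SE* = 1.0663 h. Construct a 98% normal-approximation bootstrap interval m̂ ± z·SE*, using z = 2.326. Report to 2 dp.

Margin = 2.326 × 1.0663 = 2.480
Interval: 24.2 ± 2.480

(21.72, 26.68)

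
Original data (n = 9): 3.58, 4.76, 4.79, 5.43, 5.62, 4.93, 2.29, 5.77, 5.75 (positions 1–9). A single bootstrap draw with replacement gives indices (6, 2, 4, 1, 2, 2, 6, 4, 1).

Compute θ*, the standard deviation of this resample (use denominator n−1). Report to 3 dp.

θ* = 0.679

Resample values: 4.93, 4.76, 5.43, 3.58, 4.76, 4.76, 4.93, 5.43, 3.58.
Mean = 4.6844; sum of squared deviations = 3.6890
s² = 3.6890 / 8 = 0.4611
s = √0.4611 = 0.679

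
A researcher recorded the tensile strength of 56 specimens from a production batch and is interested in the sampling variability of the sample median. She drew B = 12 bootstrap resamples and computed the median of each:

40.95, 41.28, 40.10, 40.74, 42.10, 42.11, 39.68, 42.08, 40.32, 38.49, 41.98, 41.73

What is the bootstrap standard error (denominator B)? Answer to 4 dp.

SE* = 1.1011

Bootstrap SE is the standard deviation of the 12 replicate medians.
Mean of replicates: (40.95 + 41.28 + 40.10 + 40.74 + 42.10 + 42.11 + 39.68 + 42.08 + 40.32 + 38.49 + 41.98 + 41.73) / 12 = 491.56000 / 12 = 40.96333
Sum of squared deviations: (−0.01333)² + (+0.31667)² + (−0.86333)² + (−0.22333)² + (+1.13667)² + (+1.14667)² + (−1.28333)² + (+1.11667)² + (−0.64333)² + (−2.47333)² + (+1.01667)² + (+0.76667)² = 14.54907
Variance = 14.54907 / 12 = 1.21242
SE* = √1.21242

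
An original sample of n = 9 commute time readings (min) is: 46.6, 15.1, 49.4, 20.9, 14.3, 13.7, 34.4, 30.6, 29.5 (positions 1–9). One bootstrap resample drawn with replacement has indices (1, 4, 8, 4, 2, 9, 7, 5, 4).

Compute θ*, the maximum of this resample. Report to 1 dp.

Resample values: 46.6, 20.9, 30.6, 20.9, 15.1, 29.5, 34.4, 14.3, 20.9.
Maximum = 46.6

θ* = 46.6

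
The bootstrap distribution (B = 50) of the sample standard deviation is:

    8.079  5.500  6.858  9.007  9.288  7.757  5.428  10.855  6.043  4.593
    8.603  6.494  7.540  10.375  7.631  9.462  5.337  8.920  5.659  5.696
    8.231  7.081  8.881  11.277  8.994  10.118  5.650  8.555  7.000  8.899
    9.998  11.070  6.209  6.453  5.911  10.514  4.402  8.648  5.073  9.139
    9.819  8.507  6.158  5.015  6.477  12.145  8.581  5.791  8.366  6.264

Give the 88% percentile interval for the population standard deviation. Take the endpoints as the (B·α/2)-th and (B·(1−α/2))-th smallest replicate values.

Sorted replicates: 4.402, 4.593, 5.015, 5.073, 5.337, 5.428, 5.500, 5.650, 5.659, 5.696, 5.791, 5.911, 6.043, 6.158, 6.209, 6.264, 6.453, 6.477, 6.494, 6.858, 7.000, 7.081, 7.540, 7.631, 7.757, 8.079, 8.231, 8.366, 8.507, 8.555, 8.581, 8.603, 8.648, 8.881, 8.899, 8.920, 8.994, 9.007, 9.139, 9.288, 9.462, 9.819, 9.998, 10.118, 10.375, 10.514, 10.855, 11.070, 11.277, 12.145
α = 0.12; lower rank = 50 × 0.060 = 3; upper rank = 50 × 0.940 = 47.
The 3rd smallest replicate is 5.015; the 47th is 10.855.

(5.015, 10.855)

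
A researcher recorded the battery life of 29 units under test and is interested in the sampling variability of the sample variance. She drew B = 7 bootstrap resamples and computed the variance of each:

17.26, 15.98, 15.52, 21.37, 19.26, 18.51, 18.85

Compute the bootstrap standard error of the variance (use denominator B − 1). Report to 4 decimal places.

Bootstrap SE is the standard deviation of the 7 replicate variances.
Mean of replicates: (17.26 + 15.98 + 15.52 + 21.37 + 19.26 + 18.51 + 18.85) / 7 = 126.75000 / 7 = 18.10714
Sum of squared deviations: (−0.84714)² + (−2.12714)² + (−2.58714)² + (+3.26286)² + (+1.15286)² + (+0.40286)² + (+0.74286)² = 24.62514
Variance = 24.62514 / 6 = 4.10419
SE* = √4.10419

SE* = 2.0259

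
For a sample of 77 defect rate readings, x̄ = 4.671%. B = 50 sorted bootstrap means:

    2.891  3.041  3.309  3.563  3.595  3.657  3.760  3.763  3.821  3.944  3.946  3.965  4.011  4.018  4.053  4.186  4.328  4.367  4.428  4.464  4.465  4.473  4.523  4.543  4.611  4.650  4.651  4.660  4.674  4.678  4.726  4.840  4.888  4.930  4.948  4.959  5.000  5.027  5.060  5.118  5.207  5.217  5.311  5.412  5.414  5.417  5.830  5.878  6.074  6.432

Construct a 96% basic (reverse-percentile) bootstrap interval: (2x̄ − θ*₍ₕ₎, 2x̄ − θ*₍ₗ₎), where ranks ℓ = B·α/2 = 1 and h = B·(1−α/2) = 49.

Percentile endpoints at ranks 1 and 49: θ*₍1₎ = 2.891, θ*₍49₎ = 6.074.
Basic interval reflects these around x̄:
  lower = 2 × 4.671 − 6.074 = 3.268
  upper = 2 × 4.671 − 2.891 = 6.451

(3.268, 6.451)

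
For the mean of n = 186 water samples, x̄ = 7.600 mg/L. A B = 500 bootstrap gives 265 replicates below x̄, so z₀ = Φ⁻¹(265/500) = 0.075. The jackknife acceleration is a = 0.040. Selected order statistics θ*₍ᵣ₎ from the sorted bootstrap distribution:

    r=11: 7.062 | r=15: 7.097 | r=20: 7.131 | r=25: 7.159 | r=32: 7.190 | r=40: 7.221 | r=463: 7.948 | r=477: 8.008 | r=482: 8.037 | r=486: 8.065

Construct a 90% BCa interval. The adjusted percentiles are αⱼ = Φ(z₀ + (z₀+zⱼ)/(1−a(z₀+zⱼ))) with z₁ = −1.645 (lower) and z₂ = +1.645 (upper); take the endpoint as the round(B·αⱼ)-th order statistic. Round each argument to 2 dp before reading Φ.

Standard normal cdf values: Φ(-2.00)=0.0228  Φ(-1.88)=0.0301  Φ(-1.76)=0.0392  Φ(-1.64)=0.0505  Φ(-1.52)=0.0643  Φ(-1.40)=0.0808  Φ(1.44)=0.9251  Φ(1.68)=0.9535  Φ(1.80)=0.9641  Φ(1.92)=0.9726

(7.221, 8.065)

Lower: z₀ + z₁ = 0.075 + (-1.645) = -1.570; 1 − a(z₀+z₁) = 1 − (0.040)(-1.570) = 1.0628; argument = 0.075 + (-1.570)/1.0628 = -1.4022 → -1.40.
α₁ = Φ(-1.40) = 0.0808; rank = round(500 × 0.0808) = 40; θ*₍40₎ = 7.221.
Upper: z₀ + z₂ = 1.720; 1 − a(z₀+z₂) = 0.9312; argument = 1.9221 → 1.92; α₂ = 0.9726; rank = 486; θ*₍486₎ = 8.065.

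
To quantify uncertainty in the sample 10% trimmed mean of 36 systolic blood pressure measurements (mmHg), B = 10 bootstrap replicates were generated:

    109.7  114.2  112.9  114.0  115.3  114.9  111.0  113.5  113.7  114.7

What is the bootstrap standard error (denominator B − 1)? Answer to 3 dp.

Bootstrap SE is the standard deviation of the 10 replicate 10% trimmed means.
Mean of replicates: (109.7 + 114.2 + 112.9 + 114.0 + 115.3 + 114.9 + 111.0 + 113.5 + 113.7 + 114.7) / 10 = 1133.9000 / 10 = 113.3900
Sum of squared deviations: (−3.6900)² + (+0.8100)² + (−0.4900)² + (+0.6100)² + (+1.9100)² + (+1.5100)² + (−2.3900)² + (+0.1100)² + (+0.3100)² + (+1.3100)² = 28.3490
Variance = 28.3490 / 9 = 3.1499
SE* = √3.1499

SE* = 1.775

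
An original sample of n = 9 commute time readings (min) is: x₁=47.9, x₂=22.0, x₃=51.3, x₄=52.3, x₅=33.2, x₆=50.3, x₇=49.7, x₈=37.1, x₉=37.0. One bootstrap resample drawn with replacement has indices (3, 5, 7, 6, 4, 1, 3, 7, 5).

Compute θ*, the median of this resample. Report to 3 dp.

Resample values: 51.3, 33.2, 49.7, 50.3, 52.3, 47.9, 51.3, 49.7, 33.2.
Sorted: 33.2, 33.2, 47.9, 49.7, 49.7, 50.3, 51.3, 51.3, 52.3
Median = middle value = 49.700

θ* = 49.700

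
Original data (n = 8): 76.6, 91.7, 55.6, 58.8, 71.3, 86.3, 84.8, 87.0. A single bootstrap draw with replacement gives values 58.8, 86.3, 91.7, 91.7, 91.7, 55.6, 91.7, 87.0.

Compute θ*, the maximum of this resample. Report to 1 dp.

θ* = 91.7

Maximum = 91.7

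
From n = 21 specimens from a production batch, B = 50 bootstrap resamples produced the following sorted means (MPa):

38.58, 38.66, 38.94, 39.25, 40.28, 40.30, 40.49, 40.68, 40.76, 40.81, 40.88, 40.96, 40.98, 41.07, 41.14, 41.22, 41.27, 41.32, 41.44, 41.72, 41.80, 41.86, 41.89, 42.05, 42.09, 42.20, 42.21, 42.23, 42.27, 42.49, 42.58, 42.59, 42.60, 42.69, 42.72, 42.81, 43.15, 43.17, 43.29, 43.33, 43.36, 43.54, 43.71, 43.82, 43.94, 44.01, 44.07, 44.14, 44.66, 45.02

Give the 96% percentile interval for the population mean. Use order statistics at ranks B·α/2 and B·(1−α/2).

(38.58, 44.66)

α = 0.04; lower rank = 50 × 0.020 = 1; upper rank = 50 × 0.980 = 49.
The 1st smallest replicate is 38.58; the 49th is 44.66.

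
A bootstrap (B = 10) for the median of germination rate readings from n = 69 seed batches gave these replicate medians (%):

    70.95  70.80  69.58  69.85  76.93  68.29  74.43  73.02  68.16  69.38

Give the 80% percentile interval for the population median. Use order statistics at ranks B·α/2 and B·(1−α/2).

Sorted replicates: 68.16, 68.29, 69.38, 69.58, 69.85, 70.80, 70.95, 73.02, 74.43, 76.93
α = 0.20; lower rank = 10 × 0.100 = 1; upper rank = 10 × 0.900 = 9.
The 1st smallest replicate is 68.16; the 9th is 74.43.

(68.16, 74.43)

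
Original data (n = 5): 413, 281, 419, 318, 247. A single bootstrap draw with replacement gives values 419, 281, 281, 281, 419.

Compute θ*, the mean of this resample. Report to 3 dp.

Mean = (419 + 281 + 281 + 281 + 419) / 5 = 1681.0 / 5 = 336.200

θ* = 336.200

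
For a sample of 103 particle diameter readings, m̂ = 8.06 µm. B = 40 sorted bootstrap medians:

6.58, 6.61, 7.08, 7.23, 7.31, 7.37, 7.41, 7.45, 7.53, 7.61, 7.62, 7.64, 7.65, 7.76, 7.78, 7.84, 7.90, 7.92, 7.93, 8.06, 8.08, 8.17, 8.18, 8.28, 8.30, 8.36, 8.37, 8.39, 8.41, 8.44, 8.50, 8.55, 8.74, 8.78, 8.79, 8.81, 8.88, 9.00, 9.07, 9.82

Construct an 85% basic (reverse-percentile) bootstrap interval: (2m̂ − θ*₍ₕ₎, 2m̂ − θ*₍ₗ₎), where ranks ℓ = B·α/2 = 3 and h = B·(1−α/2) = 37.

Percentile endpoints at ranks 3 and 37: θ*₍3₎ = 7.08, θ*₍37₎ = 8.88.
Basic interval reflects these around m̂:
  lower = 2 × 8.06 − 8.88 = 7.24
  upper = 2 × 8.06 − 7.08 = 9.04

(7.24, 9.04)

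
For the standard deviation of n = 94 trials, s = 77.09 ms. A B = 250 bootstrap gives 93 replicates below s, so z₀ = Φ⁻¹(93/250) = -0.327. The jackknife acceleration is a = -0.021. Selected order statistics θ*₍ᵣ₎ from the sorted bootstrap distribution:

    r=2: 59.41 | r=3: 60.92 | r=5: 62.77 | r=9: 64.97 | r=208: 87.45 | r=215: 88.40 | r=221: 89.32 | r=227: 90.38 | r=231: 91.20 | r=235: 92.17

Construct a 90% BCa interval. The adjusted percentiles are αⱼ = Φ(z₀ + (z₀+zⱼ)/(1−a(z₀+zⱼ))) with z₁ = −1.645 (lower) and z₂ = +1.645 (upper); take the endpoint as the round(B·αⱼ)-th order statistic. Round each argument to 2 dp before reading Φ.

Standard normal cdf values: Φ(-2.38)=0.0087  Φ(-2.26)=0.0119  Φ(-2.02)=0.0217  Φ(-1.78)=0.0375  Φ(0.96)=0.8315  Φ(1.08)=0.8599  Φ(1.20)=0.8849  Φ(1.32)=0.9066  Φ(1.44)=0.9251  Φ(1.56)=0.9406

(59.41, 87.45)

Lower: z₀ + z₁ = -0.327 + (-1.645) = -1.972; 1 − a(z₀+z₁) = 1 − (-0.021)(-1.972) = 0.9586; argument = -0.327 + (-1.972)/0.9586 = -2.3842 → -2.38.
α₁ = Φ(-2.38) = 0.0087; rank = round(250 × 0.0087) = 2; θ*₍2₎ = 59.41.
Upper: z₀ + z₂ = 1.318; 1 − a(z₀+z₂) = 1.0277; argument = 0.9555 → 0.96; α₂ = 0.8315; rank = 208; θ*₍208₎ = 87.45.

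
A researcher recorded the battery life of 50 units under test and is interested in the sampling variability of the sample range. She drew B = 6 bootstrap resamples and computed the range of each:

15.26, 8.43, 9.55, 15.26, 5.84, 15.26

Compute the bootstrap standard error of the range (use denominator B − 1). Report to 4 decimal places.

SE* = 4.1861

Bootstrap SE is the standard deviation of the 6 replicate ranges.
Mean of replicates: (15.26 + 8.43 + 9.55 + 15.26 + 5.84 + 15.26) / 6 = 69.60000 / 6 = 11.60000
Sum of squared deviations: (+3.66000)² + (−3.17000)² + (−2.05000)² + (+3.66000)² + (−5.76000)² + (+3.66000)² = 87.61580
Variance = 87.61580 / 5 = 17.52316
SE* = √17.52316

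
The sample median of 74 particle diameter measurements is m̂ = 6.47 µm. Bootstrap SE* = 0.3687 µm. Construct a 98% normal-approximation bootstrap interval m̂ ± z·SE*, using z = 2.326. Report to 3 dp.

(5.612, 7.328)

Margin = 2.326 × 0.3687 = 0.8576
Interval: 6.47 ± 0.8576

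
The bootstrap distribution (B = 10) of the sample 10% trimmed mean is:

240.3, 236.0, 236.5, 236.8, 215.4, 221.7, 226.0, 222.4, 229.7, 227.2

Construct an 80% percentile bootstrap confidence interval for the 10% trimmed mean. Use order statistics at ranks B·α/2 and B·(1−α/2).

(215.4, 236.8)

Sorted replicates: 215.4, 221.7, 222.4, 226.0, 227.2, 229.7, 236.0, 236.5, 236.8, 240.3
α = 0.20; lower rank = 10 × 0.100 = 1; upper rank = 10 × 0.900 = 9.
The 1st smallest replicate is 215.4; the 9th is 236.8.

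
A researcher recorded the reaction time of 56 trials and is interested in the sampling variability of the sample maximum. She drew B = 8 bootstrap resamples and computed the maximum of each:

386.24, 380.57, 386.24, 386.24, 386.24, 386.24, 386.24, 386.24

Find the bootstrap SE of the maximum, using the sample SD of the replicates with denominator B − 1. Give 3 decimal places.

SE* = 2.005

Bootstrap SE is the standard deviation of the 8 replicate maximums.
Mean of replicates: (386.24 + 380.57 + 386.24 + 386.24 + 386.24 + 386.24 + 386.24 + 386.24) / 8 = 3084.2500 / 8 = 385.5312
Sum of squared deviations: (+0.7088)² + (−4.9613)² + (+0.7088)² + (+0.7088)² + (+0.7088)² + (+0.7088)² + (+0.7088)² + (+0.7088)² = 28.1303
Variance = 28.1303 / 7 = 4.0186
SE* = √4.0186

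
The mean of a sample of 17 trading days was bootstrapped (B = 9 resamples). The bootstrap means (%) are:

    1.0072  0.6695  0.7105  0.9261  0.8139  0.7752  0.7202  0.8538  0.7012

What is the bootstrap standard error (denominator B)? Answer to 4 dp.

Bootstrap SE is the standard deviation of the 9 replicate means.
Mean of replicates: (1.0072 + 0.6695 + 0.7105 + 0.9261 + 0.8139 + 0.7752 + 0.7202 + 0.8538 + 0.7012) / 9 = 7.17760 / 9 = 0.79751
Sum of squared deviations: (+0.20969)² + (−0.12801)² + (−0.08701)² + (+0.12859)² + (+0.01639)² + (−0.02231)² + (−0.07731)² + (+0.05629)² + (−0.09631)² = 0.10365
Variance = 0.10365 / 9 = 0.01152
SE* = √0.01152

SE* = 0.1073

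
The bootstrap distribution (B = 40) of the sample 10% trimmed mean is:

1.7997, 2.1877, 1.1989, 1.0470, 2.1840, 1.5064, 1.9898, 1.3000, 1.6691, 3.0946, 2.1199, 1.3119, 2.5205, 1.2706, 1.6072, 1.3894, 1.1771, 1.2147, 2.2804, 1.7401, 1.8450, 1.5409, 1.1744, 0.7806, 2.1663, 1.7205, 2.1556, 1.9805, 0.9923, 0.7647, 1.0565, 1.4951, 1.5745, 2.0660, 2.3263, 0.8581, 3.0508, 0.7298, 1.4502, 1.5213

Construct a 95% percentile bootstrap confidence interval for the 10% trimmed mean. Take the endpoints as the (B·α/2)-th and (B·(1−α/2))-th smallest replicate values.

(0.7298, 3.0508)

Sorted replicates: 0.7298, 0.7647, 0.7806, 0.8581, 0.9923, 1.0470, 1.0565, 1.1744, 1.1771, 1.1989, 1.2147, 1.2706, 1.3000, 1.3119, 1.3894, 1.4502, 1.4951, 1.5064, 1.5213, 1.5409, 1.5745, 1.6072, 1.6691, 1.7205, 1.7401, 1.7997, 1.8450, 1.9805, 1.9898, 2.0660, 2.1199, 2.1556, 2.1663, 2.1840, 2.1877, 2.2804, 2.3263, 2.5205, 3.0508, 3.0946
α = 0.05; lower rank = 40 × 0.025 = 1; upper rank = 40 × 0.975 = 39.
The 1st smallest replicate is 0.7298; the 39th is 3.0508.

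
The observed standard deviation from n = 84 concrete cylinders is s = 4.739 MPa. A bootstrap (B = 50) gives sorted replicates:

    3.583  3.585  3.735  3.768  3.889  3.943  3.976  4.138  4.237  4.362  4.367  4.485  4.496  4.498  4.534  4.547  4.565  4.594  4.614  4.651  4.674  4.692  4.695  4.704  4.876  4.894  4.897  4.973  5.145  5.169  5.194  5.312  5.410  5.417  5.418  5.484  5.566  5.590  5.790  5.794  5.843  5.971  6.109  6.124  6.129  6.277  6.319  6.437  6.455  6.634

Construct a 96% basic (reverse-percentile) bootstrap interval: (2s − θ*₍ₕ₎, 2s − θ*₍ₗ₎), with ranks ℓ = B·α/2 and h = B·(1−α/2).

(3.023, 5.895)

Percentile endpoints at ranks 1 and 49: θ*₍1₎ = 3.583, θ*₍49₎ = 6.455.
Basic interval reflects these around s:
  lower = 2 × 4.739 − 6.455 = 3.023
  upper = 2 × 4.739 − 3.583 = 5.895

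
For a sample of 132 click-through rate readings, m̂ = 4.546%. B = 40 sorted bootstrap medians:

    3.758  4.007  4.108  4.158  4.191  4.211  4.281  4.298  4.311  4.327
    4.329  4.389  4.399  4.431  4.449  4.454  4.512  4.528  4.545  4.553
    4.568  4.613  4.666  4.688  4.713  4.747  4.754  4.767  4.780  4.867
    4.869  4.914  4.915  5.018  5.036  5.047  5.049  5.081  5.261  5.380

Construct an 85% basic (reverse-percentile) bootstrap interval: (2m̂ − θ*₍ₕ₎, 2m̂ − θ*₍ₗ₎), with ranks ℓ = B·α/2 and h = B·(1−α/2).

(4.043, 4.984)

Percentile endpoints at ranks 3 and 37: θ*₍3₎ = 4.108, θ*₍37₎ = 5.049.
Basic interval reflects these around m̂:
  lower = 2 × 4.546 − 5.049 = 4.043
  upper = 2 × 4.546 − 4.108 = 4.984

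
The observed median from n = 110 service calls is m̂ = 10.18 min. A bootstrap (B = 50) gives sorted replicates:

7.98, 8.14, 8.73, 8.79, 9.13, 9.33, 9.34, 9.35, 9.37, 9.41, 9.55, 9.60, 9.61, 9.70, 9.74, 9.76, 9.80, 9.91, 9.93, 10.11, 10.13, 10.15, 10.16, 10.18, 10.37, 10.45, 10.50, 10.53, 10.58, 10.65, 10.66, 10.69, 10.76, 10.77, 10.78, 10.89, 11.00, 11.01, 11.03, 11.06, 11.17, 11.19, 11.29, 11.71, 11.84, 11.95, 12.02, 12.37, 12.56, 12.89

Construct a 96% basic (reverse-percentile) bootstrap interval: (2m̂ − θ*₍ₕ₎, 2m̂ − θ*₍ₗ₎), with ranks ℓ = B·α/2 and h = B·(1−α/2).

Percentile endpoints at ranks 1 and 49: θ*₍1₎ = 7.98, θ*₍49₎ = 12.56.
Basic interval reflects these around m̂:
  lower = 2 × 10.18 − 12.56 = 7.80
  upper = 2 × 10.18 − 7.98 = 12.38

(7.80, 12.38)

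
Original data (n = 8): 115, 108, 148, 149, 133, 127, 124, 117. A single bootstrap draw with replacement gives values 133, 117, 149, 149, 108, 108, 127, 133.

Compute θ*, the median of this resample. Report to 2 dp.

Sorted: 108, 108, 117, 127, 133, 133, 149, 149
Median = average of the two middle values = 130.00

θ* = 130.00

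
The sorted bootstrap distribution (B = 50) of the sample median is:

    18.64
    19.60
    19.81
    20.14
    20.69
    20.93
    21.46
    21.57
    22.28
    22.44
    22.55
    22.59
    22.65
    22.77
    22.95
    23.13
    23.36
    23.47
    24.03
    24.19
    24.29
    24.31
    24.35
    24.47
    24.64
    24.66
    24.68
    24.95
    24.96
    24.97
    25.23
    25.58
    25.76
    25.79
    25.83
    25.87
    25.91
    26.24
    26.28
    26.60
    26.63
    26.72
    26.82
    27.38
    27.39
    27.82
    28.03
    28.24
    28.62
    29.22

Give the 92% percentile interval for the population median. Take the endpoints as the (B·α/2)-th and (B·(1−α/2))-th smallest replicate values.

α = 0.08; lower rank = 50 × 0.040 = 2; upper rank = 50 × 0.960 = 48.
The 2nd smallest replicate is 19.60; the 48th is 28.24.

(19.60, 28.24)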